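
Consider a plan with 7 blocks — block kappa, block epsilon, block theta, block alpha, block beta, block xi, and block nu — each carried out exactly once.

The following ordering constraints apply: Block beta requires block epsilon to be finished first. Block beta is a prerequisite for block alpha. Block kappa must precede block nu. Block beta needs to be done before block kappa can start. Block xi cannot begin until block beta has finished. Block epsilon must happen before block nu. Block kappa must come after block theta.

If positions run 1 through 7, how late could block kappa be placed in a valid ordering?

Following the constraints forward from block kappa, its only required successor is block nu.
So at least 1 block follows block kappa, putting block kappa no later than position 6. That position is achievable by scheduling everything else first.

6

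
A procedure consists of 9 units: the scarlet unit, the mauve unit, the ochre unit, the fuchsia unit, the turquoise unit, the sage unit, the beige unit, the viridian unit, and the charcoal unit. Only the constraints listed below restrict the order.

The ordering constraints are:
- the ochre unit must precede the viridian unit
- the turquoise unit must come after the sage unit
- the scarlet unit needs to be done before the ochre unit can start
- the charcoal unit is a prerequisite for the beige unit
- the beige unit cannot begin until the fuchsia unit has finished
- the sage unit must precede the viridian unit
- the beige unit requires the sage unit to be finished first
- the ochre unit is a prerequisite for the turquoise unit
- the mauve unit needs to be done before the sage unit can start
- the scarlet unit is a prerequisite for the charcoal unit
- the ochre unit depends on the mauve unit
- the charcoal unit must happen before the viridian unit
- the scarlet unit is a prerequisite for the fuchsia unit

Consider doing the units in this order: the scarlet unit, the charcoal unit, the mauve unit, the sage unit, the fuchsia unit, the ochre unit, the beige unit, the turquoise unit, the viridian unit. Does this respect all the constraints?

Going through the constraints one by one, each required predecessor appears earlier in the sequence than its dependent — e.g. the charcoal unit (position 2) is before the viridian unit (position 9), as required.

Yes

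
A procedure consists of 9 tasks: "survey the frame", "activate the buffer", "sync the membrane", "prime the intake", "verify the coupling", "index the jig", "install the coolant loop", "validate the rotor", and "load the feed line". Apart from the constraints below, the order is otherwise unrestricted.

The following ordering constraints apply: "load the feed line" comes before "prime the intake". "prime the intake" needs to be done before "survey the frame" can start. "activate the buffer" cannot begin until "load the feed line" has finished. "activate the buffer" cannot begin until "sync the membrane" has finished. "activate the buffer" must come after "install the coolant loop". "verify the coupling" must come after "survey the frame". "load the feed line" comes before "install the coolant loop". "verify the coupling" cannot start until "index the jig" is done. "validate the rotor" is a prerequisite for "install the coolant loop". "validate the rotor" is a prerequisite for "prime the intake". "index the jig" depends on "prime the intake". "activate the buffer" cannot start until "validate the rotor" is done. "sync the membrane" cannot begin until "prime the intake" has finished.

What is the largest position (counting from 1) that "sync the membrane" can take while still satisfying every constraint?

8

Following the constraints forward from "sync the membrane", its only required successor is "activate the buffer".
With 1 mandatory successor out of 9 tasks total, the latest slot for "sync the membrane" is 9−1 = 8, and it's reachable by doing all non-successors before "sync the membrane".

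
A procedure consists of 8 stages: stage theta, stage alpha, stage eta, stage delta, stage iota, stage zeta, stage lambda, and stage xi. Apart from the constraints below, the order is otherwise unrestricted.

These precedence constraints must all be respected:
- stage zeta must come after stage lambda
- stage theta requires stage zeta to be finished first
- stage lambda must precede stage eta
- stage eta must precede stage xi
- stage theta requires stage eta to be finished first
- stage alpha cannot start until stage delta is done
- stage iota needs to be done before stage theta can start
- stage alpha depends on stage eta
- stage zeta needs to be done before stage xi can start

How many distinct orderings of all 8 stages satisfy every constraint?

The stages with no prerequisites are stage delta, stage iota, stage lambda; any of them can be placed first.
Systematically extending each partial ordering one stage at a time and counting, there are 387 complete orderings.

387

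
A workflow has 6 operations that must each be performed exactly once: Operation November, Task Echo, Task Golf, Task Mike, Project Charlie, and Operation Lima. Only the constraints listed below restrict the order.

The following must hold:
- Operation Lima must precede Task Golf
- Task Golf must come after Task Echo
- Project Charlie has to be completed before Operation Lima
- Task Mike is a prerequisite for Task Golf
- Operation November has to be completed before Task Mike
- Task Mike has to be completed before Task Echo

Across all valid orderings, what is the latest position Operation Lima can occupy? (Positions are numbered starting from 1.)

5

Following the constraints forward from Operation Lima, its only required successor is Task Golf.
So at least 1 operation follows Operation Lima, putting Operation Lima no later than position 5. That position is achievable by scheduling everything else first.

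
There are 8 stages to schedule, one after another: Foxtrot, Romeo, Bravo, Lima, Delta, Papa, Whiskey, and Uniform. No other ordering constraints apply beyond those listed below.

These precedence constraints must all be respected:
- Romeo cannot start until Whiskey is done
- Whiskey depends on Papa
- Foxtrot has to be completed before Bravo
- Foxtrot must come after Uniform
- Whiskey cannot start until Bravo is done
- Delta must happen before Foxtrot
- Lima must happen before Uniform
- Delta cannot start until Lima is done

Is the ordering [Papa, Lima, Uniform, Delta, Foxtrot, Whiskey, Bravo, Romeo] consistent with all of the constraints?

In the proposed order, Whiskey appears before Bravo.
But one of the constraints requires Bravo before Whiskey, so this ordering violates it.

No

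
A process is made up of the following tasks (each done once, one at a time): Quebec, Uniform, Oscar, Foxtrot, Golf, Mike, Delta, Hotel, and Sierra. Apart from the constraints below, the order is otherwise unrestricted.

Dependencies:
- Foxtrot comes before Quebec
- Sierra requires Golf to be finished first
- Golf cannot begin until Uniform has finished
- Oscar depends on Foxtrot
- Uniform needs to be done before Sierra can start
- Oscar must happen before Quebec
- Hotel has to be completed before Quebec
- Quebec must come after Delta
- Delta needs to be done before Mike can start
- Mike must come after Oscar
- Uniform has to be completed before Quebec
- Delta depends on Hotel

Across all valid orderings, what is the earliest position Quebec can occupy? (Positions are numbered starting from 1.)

Working backwards through the constraints from Quebec, its full set of required predecessors is Uniform, Oscar, Foxtrot, Delta, Hotel — 5 of them.
So at minimum 5 tasks come before Quebec, putting Quebec no earlier than position 6. That position is achievable by scheduling exactly those predecessors first.

6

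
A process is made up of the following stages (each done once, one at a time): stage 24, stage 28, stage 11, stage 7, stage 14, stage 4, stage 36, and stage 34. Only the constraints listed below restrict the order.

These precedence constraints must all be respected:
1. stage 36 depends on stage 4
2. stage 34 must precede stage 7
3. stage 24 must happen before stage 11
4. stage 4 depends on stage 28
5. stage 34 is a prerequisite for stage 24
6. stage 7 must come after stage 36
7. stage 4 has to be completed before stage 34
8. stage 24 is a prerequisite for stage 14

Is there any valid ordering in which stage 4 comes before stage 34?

Yes

The constraints force stage 4 before stage 34, so yes — every valid ordering has stage 4 earlier.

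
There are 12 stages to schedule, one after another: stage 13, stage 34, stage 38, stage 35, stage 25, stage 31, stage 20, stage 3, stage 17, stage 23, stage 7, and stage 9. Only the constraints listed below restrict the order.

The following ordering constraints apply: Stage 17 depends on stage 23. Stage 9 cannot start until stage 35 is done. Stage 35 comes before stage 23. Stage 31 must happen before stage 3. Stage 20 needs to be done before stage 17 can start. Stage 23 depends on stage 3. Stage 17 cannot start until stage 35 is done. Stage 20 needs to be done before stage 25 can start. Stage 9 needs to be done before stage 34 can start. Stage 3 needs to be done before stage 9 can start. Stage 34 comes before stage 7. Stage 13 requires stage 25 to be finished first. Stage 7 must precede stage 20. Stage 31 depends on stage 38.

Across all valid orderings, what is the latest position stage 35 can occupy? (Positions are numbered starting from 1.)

Following every chain forward from stage 35, the stages that must come later are stage 13, stage 34, stage 25, stage 20, stage 17, stage 23, stage 7, stage 9 — 8 of them.
With 8 mandatory successors out of 12 stages total, the latest slot for stage 35 is 12−8 = 4, and it's reachable by doing all non-successors before stage 35.

4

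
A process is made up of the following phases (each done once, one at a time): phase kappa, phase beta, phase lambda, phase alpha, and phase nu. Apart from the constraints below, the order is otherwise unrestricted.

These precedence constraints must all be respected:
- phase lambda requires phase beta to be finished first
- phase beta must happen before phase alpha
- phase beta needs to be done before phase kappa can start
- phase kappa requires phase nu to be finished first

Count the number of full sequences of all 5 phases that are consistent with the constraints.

18

2 phases have no prerequisites (phase beta, phase nu), so any of them could come first.
Enumerating by repeatedly choosing an available phase (one whose prerequisites are all placed) gives 18 distinct complete orderings.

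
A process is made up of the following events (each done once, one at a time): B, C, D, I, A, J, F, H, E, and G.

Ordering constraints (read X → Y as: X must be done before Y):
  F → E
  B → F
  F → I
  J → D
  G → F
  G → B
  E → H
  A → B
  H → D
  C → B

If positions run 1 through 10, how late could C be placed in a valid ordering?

Every event that must follow C has to come after it. Tracing all chains starting from C, those events are: B, D, I, F, H, E — 6 in total.
So at least 6 events follow C, putting C no later than position 4. That position is achievable by scheduling everything else first.

4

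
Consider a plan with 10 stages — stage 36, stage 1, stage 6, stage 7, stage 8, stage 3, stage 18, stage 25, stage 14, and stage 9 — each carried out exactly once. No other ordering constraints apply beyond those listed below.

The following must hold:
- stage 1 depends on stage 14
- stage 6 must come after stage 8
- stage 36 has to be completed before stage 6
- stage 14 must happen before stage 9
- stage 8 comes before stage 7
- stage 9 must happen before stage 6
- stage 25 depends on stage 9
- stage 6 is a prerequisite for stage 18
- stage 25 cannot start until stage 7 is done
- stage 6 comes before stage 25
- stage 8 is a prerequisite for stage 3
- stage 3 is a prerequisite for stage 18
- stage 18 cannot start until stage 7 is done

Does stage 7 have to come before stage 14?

No

No chain of constraints connects stage 7 to stage 14 in either direction.
A valid ordering placing stage 14 before stage 7 exists, so the answer is no.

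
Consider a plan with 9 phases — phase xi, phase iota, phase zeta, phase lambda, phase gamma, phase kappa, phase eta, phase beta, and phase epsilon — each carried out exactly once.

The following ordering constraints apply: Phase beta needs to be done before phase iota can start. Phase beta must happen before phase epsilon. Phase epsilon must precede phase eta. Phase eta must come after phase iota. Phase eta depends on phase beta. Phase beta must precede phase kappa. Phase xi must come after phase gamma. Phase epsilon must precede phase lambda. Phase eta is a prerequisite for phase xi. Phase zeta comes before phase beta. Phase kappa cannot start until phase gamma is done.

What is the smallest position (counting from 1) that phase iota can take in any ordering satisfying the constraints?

3

Every phase that must precede phase iota has to come before it. Tracing all chains that end at phase iota, those phases are: phase zeta, phase beta — 2 in total.
With 2 mandatory predecessors, the earliest phase iota can sit is position 2+1 = 3, and placing just those 2 first achieves it.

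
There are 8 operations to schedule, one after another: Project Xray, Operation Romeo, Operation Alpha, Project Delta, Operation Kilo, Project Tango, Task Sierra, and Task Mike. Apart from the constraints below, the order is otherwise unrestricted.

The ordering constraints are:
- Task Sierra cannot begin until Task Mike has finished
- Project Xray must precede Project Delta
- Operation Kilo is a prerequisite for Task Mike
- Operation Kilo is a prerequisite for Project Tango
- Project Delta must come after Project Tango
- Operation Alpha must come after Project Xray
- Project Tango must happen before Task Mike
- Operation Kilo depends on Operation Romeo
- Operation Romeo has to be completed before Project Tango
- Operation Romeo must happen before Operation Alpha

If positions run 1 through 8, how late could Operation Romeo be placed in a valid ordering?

2

The operations that are forced after Operation Romeo, directly or by a chain of constraints, are Operation Alpha, Project Delta, Operation Kilo, Project Tango, Task Sierra, Task Mike. That's 6 operations.
So at least 6 operations follow Operation Romeo, putting Operation Romeo no later than position 2. That position is achievable by scheduling everything else first.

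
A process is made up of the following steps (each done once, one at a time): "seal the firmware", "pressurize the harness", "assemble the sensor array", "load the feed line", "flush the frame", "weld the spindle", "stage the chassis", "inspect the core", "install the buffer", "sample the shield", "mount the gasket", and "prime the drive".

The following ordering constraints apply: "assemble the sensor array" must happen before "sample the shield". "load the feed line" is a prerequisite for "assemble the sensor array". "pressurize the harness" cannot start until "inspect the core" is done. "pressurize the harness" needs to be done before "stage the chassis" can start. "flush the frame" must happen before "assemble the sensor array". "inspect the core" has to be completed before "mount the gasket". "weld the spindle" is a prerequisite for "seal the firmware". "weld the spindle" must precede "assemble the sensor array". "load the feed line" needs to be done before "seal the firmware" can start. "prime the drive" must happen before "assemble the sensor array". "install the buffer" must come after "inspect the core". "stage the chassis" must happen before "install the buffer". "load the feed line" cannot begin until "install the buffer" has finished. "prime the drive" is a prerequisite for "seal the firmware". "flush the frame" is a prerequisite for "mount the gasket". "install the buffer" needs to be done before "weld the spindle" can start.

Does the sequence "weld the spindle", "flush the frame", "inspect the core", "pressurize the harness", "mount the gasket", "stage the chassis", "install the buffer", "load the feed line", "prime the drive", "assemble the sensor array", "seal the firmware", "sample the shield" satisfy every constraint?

No

Here "install the buffer" comes after "weld the spindle".
That contradicts the constraint that "install the buffer" must precede "weld the spindle".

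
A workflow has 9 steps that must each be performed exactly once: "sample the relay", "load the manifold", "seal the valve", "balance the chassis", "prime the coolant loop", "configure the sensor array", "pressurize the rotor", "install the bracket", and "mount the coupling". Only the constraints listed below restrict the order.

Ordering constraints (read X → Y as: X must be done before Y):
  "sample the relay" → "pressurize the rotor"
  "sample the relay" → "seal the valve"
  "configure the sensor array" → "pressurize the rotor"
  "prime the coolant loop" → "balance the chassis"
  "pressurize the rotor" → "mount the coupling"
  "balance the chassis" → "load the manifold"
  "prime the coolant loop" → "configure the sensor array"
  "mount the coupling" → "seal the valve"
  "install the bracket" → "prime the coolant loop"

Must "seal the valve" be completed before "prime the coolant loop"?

The constraints actually force "prime the coolant loop" before "seal the valve" (via "prime the coolant loop" → "configure the sensor array" → "pressurize the rotor" → "mount the coupling" → "seal the valve"), not the other way around.
So "seal the valve" does not have to come before "prime the coolant loop" — it cannot.

No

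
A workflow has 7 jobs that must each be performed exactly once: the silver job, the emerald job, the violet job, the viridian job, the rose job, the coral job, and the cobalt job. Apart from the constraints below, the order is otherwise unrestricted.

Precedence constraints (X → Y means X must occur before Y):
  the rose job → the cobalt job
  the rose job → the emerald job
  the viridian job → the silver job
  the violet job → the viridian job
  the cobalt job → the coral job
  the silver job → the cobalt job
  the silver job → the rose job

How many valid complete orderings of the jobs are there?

3

The violet job is the only job with nothing required before it, so every ordering starts there.
Counting all ways to extend the partial order to a total order gives 3.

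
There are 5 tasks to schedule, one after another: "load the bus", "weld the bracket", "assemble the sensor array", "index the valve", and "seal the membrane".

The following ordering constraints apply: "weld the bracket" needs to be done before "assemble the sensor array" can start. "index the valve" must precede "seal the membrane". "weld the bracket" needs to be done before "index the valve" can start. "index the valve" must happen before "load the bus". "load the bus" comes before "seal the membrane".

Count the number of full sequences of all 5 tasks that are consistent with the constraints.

4

Only "weld the bracket" has no prerequisites, so it must go first.
Counting all ways to extend the partial order to a total order gives 4.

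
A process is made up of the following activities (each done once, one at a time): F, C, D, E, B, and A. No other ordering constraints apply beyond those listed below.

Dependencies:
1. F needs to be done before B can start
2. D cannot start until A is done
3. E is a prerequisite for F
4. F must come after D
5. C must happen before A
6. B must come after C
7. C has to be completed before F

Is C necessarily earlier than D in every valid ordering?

There is a constraint chain C → A → D.
That forces C before D in every valid schedule.

Yes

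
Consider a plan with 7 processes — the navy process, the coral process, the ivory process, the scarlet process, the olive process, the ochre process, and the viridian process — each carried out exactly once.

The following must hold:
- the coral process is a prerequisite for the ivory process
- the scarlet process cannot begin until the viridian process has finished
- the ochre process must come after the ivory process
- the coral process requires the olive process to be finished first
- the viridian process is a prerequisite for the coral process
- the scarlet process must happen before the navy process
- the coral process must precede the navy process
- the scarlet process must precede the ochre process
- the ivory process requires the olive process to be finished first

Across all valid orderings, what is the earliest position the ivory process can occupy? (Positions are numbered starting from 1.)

The processes that are forced before the ivory process, directly or transitively, are the coral process, the olive process, the viridian process. That's 3 processes.
With 3 mandatory predecessors, the earliest the ivory process can sit is position 3+1 = 4, and placing just those 3 first achieves it.

4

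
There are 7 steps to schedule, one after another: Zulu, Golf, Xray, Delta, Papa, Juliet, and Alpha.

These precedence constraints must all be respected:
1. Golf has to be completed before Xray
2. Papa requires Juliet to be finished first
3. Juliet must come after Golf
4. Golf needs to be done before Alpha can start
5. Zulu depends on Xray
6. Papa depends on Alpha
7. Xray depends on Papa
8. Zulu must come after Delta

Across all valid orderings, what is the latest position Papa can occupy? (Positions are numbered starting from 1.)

5

Every step that must follow Papa has to come after it. Tracing all chains starting from Papa, those steps are: Zulu, Xray — 2 in total.
So at least 2 steps follow Papa, putting Papa no later than position 5. That position is achievable by scheduling everything else first.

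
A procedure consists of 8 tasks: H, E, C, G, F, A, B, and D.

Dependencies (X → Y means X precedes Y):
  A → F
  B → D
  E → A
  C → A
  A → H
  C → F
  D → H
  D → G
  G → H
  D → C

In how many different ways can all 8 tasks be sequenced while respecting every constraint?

2 tasks have no prerequisites (E, B), so any of them could come first.
Systematically extending each partial ordering one task at a time and counting, there are 32 complete orderings.

32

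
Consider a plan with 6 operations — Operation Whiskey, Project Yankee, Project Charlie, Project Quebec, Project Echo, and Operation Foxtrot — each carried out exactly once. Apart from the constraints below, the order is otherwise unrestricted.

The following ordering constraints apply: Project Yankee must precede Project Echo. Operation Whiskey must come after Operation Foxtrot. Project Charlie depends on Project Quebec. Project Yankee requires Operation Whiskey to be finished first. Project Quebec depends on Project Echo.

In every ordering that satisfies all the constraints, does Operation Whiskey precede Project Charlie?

Yes

Chaining the stated constraints: Operation Whiskey → Project Yankee → Project Echo → Project Quebec → Project Charlie.
Hence Operation Whiskey necessarily comes before Project Charlie.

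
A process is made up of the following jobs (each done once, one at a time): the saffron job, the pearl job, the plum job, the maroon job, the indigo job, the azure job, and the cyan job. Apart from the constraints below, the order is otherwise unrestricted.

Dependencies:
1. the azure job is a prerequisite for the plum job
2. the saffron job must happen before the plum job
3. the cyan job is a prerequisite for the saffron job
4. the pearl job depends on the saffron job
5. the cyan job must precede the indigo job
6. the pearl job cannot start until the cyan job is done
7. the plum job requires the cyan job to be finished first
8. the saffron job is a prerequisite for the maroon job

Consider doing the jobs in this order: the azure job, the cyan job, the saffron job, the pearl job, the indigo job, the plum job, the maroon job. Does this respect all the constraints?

Every stated constraint is respected: the azure job sits at position 1, ahead of the plum job at position 6, and each of the other listed pairs likewise has the predecessor earlier in the sequence.

Yes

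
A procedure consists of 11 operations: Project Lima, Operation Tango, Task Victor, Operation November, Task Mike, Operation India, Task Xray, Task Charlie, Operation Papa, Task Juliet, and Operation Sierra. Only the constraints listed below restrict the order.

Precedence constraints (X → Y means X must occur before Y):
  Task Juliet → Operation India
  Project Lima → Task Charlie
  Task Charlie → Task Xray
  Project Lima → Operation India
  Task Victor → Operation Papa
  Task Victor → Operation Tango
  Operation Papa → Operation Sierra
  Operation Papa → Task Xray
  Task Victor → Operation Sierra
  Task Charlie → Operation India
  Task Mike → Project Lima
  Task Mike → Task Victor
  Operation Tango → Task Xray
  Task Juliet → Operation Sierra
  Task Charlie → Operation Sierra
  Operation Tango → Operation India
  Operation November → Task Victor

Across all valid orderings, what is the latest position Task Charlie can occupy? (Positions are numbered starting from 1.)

8

Following every chain forward from Task Charlie, the operations that must come later are Operation India, Task Xray, Operation Sierra — 3 of them.
So at least 3 operations follow Task Charlie, putting Task Charlie no later than position 8. That position is achievable by scheduling everything else first.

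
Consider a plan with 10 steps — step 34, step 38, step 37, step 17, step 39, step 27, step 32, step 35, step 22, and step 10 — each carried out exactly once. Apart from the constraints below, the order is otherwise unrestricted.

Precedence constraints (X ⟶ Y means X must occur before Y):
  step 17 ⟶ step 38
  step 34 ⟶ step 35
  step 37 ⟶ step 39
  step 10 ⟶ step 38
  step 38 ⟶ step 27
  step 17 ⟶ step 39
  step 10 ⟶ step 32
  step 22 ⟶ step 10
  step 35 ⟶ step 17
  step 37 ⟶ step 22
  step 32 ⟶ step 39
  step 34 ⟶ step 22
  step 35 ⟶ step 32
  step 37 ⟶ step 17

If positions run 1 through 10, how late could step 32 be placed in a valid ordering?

Following the constraints forward from step 32, its only required successor is step 39.
So at least 1 step follows step 32, putting step 32 no later than position 9. That position is achievable by scheduling everything else first.

9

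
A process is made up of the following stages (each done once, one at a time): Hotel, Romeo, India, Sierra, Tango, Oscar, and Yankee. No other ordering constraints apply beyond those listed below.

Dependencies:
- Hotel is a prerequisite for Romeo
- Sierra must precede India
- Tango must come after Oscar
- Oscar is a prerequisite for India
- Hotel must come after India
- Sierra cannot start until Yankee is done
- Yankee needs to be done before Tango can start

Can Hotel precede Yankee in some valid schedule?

No

There is a dependency chain Yankee → Sierra → India → Hotel, so Hotel always comes after Yankee.
Hence Hotel can never be scheduled before Yankee.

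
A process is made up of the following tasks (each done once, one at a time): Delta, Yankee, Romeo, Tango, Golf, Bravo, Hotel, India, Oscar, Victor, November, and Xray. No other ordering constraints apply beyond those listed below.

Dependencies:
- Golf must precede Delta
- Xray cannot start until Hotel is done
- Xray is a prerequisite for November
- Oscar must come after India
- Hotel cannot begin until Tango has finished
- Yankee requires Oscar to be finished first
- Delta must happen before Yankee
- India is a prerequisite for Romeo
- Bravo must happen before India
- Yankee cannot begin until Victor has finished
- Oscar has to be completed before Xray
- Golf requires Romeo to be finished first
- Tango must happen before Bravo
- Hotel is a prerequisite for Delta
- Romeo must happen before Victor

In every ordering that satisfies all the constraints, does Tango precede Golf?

There is a constraint chain Tango → Bravo → India → Romeo → Golf.
Hence Tango necessarily comes before Golf.

Yes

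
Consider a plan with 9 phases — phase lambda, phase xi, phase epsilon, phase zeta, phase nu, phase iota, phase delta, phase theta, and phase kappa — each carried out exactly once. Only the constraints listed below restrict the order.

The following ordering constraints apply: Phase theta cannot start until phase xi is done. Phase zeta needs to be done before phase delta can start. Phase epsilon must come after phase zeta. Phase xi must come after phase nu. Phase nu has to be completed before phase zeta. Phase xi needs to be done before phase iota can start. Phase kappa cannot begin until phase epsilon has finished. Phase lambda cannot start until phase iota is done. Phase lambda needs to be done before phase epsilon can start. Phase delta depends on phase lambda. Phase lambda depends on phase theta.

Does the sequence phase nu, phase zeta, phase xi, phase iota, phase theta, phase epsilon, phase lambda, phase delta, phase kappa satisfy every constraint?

In the proposed order, phase epsilon appears before phase lambda.
But one of the constraints requires phase lambda before phase epsilon, so this ordering violates it.

No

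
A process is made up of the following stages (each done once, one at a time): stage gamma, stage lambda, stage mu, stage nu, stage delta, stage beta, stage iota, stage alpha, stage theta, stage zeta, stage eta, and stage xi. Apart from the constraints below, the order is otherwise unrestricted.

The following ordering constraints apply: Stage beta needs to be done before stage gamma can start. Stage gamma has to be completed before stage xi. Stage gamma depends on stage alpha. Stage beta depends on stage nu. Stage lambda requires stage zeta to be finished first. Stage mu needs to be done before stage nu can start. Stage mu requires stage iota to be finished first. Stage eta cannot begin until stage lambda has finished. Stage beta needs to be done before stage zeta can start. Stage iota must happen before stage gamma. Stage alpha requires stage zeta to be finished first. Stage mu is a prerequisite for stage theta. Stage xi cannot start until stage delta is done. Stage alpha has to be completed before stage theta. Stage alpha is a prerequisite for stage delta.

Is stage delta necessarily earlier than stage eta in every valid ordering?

No chain of constraints connects stage delta to stage eta in either direction.
There exist valid orderings with stage eta before stage delta, so stage delta is not required to come first.

No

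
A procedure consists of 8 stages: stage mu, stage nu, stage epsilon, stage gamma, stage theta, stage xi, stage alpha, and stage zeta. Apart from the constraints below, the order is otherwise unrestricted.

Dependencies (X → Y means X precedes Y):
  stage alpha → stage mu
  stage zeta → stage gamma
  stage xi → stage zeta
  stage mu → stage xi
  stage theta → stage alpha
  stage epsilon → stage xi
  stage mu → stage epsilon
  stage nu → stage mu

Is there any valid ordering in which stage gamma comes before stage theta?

There is a dependency chain stage theta → stage alpha → stage mu → stage xi → stage zeta → stage gamma, so stage gamma always comes after stage theta.
So no valid ordering can have stage gamma before stage theta.

No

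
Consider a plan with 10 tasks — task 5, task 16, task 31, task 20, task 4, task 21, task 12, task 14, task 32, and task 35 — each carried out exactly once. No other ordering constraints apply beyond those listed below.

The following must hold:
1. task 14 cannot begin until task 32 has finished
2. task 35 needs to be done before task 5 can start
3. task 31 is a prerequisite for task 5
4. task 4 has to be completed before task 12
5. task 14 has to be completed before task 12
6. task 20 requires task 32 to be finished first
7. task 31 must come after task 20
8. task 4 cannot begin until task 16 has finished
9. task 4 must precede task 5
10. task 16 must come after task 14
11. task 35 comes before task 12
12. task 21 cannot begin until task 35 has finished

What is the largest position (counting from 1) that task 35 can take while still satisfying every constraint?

The tasks that are forced after task 35, directly or by a chain of constraints, are task 5, task 21, task 12. That's 3 tasks.
With 3 mandatory successors out of 10 tasks total, the latest slot for task 35 is 10−3 = 7, and it's reachable by doing all non-successors before task 35.

7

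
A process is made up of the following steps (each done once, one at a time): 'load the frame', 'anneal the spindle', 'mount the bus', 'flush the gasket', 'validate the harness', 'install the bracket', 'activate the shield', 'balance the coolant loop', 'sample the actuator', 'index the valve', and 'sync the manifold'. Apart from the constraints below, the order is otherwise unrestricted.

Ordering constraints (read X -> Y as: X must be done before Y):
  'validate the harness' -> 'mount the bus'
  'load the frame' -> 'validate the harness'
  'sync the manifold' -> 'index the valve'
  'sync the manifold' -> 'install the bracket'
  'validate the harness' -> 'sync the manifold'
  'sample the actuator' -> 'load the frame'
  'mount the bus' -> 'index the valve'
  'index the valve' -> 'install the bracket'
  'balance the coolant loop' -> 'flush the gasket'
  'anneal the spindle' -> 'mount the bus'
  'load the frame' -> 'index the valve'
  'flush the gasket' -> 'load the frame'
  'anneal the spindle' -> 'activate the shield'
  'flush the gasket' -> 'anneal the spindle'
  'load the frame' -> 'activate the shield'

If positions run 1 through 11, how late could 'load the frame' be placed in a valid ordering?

The steps that are forced after 'load the frame', directly or by a chain of constraints, are 'mount the bus', 'validate the harness', 'install the bracket', 'activate the shield', 'index the valve', 'sync the manifold'. That's 6 steps.
With 6 mandatory successors out of 11 steps total, the latest slot for 'load the frame' is 11−6 = 5, and it's reachable by doing all non-successors before 'load the frame'.

5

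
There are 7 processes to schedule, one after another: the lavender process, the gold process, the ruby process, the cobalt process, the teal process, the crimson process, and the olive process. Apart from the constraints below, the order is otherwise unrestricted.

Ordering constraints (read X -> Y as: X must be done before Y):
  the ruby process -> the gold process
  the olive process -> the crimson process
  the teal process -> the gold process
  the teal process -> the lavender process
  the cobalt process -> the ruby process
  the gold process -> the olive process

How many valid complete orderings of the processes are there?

2 processes have no prerequisites (the cobalt process, the teal process), so any of them could come first.
Counting all ways to extend the partial order to a total order gives 15.

15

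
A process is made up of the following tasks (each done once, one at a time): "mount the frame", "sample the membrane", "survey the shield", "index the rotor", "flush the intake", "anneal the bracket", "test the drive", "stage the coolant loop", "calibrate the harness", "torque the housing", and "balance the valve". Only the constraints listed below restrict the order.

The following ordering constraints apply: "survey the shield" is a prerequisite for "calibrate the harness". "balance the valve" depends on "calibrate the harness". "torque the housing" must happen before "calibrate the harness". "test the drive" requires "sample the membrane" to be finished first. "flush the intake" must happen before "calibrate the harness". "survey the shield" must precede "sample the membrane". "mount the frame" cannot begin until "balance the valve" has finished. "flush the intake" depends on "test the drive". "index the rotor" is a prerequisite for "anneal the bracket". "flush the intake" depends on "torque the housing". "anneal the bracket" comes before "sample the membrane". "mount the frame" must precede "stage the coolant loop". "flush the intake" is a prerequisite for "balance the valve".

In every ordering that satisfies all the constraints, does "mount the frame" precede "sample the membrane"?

The constraints actually force "sample the membrane" before "mount the frame" (via "sample the membrane" → "test the drive" → "flush the intake" → "balance the valve" → "mount the frame"), not the other way around.
So "mount the frame" does not have to come before "sample the membrane" — it cannot.

No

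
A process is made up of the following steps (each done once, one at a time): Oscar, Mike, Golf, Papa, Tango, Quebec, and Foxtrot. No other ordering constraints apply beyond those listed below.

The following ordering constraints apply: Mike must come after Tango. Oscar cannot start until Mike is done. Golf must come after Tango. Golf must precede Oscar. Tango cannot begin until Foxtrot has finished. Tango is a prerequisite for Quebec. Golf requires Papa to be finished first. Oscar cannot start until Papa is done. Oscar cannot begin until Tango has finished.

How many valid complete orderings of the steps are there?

The steps with no prerequisites are Papa, Foxtrot; any of them can be placed first.
Systematically extending each partial ordering one step at a time and counting, there are 31 complete orderings.

31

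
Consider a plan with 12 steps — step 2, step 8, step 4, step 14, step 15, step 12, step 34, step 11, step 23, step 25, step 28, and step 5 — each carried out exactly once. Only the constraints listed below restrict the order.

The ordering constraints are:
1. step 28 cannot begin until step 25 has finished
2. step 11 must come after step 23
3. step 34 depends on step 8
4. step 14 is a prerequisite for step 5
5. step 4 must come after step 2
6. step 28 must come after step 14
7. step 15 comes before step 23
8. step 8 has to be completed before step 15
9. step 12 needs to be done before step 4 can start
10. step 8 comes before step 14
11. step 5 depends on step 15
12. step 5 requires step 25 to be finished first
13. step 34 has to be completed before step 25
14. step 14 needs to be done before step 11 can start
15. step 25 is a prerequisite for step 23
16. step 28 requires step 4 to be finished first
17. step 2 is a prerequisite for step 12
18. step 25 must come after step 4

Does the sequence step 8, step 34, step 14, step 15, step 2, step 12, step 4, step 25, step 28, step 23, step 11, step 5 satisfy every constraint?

Going through the constraints one by one, each required predecessor appears earlier in the sequence than its dependent — e.g. step 14 (position 3) is before step 5 (position 12), as required.

Yes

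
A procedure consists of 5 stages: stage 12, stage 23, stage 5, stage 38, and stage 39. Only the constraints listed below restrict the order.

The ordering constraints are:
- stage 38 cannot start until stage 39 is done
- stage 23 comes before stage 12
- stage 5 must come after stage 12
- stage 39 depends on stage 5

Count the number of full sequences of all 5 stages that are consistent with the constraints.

Stage 23 is the only stage with nothing required before it, so every ordering starts there.
Every stage is then forced in turn, so only 1 complete ordering is consistent with the constraints.

1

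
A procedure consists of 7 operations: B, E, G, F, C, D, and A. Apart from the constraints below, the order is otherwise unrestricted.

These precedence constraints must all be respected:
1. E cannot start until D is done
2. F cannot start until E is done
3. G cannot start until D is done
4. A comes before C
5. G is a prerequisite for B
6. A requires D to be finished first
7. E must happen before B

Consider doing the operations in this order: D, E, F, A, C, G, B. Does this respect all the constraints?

Every stated constraint is respected: E sits at position 2, ahead of B at position 7, and each of the other listed pairs likewise has the predecessor earlier in the sequence.

Yes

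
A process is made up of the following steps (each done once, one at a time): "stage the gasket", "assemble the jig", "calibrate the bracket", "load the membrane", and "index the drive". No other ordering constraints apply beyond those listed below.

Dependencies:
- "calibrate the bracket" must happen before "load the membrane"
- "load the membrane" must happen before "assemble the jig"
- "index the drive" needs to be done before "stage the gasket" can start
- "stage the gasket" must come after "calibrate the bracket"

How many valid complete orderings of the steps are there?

2 steps have no prerequisites ("calibrate the bracket", "index the drive"), so any of them could come first.
Systematically extending each partial ordering one step at a time and counting, there are 9 complete orderings.

9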